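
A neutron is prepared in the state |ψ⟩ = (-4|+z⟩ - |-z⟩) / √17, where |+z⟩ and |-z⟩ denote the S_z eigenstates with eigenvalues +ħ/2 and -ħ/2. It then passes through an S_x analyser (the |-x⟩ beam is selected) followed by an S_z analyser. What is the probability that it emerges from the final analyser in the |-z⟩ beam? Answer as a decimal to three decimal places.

0.132

First analyser (S_x): P(|-x⟩) = |⟨-x|ψ⟩|² = 9/34.
After stage 1 the state is |-x⟩; P(|-z⟩) = |⟨-z|-x⟩|² = 1/2.
Joint probability = 9/34 × 1/2 = 0.132.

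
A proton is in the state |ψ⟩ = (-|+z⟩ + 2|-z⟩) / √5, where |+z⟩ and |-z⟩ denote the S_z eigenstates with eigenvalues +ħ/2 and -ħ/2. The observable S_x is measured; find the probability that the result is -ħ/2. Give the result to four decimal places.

|-x⟩ = (|+z⟩ - |-z⟩)/√2, so ⟨-x|ψ⟩ = (-3) / (√2·√5).
P = |-3|² / 10 = 9/10.

0.9000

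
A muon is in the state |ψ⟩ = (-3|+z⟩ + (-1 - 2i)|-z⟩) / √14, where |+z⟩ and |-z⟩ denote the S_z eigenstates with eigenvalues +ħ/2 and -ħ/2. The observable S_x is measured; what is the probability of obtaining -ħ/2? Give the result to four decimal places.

|-x⟩ = (|+z⟩ - |-z⟩)/√2, so ⟨-x|ψ⟩ = (-2 + 2i) / (√2·√14).
P = |-2 + 2i|² / 28 = 8/28.

0.2857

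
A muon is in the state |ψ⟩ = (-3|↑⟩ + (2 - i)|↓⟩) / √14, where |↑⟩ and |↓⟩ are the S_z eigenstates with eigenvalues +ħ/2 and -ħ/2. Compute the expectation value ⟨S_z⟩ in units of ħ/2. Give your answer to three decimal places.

0.286

⟨σ_z⟩ = |a|² - |b|² divided by |a|²+|b|², with a, b the |↑⟩, |↓⟩ amplitudes.
= (9 - 5)/14 = 4/14.
⟨S_z⟩ = (ħ/2)·⟨σ_z⟩.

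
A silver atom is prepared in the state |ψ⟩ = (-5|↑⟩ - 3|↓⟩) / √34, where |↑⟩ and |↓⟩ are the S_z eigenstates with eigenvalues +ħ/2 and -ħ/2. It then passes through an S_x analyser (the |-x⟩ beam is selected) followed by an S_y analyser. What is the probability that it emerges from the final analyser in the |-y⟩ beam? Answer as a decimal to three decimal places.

0.029

First analyser (S_x): P(|-x⟩) = |⟨-x|ψ⟩|² = 4/68.
After stage 1 the state is |-x⟩; P(|-y⟩) = |⟨-y|-x⟩|² = 1/2.
Joint probability = 4/68 × 1/2 = 0.029.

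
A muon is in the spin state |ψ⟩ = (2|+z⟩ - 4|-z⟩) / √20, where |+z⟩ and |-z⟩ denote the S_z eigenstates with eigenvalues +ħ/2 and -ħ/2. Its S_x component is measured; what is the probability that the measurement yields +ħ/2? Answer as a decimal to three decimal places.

|+x⟩ = (|+z⟩ + |-z⟩)/√2, so ⟨+x|ψ⟩ = (-2) / (√2·√20).
P = |-2|² / 40 = 4/40.

0.100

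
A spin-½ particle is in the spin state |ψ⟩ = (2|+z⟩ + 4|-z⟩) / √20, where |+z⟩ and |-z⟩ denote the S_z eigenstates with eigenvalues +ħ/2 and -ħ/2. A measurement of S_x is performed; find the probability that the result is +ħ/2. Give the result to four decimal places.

|+x⟩ = (|+z⟩ + |-z⟩)/√2, so ⟨+x|ψ⟩ = (6) / (√2·√20).
P = |6|² / 40 = 36/40.

0.9000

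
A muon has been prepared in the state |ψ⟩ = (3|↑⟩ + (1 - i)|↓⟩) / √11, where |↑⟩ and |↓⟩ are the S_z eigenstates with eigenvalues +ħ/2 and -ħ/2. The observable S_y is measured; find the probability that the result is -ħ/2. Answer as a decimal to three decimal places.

0.773

|-y⟩ = (|↑⟩ - i|↓⟩)/√2, so ⟨-y|ψ⟩ = (4 + i) / (√2·√11).
P = |4 + i|² / 22 = 17/22.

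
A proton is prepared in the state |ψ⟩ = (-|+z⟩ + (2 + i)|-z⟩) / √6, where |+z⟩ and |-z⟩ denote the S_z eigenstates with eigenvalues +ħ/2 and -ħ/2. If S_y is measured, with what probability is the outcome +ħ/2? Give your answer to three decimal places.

0.333

|+y⟩ = (|+z⟩ + i|-z⟩)/√2, so ⟨+y|ψ⟩ = (-2i) / (√2·√6).
P = |-2i|² / 12 = 4/12.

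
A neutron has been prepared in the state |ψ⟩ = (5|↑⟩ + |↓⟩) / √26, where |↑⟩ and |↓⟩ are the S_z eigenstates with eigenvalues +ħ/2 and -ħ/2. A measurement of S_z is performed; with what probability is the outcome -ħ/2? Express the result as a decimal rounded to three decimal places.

0.038

The -ħ/2 outcome corresponds to |↓⟩. Its amplitude in |ψ⟩ is 1/√26.
P = |1|² / 26 = 1/26.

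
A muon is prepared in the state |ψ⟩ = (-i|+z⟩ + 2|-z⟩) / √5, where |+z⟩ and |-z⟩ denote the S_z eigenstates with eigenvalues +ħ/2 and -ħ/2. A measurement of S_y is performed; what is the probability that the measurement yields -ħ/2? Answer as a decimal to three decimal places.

|-y⟩ = (|+z⟩ - i|-z⟩)/√2, so ⟨-y|ψ⟩ = (i) / (√2·√5).
P = |i|² / 10 = 1/10.

0.100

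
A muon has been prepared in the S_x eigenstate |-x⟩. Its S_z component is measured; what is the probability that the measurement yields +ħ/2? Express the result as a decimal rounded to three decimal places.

In the S_z basis, |-x⟩ = (|+z⟩ - |-z⟩)/√2 and |+z⟩ = |+z⟩.
|⟨+z|-x⟩|² = 1/2.

0.500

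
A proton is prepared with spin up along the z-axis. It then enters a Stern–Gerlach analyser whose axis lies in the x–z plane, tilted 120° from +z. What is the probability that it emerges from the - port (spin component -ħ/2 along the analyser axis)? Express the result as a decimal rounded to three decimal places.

0.750

For spin-½, the probability of finding spin-up along an axis at angle θ to the initial spin direction is cos²(θ/2); spin-down is sin²(θ/2).
θ = 120°, so P = sin²(60°) ≈ 0.750.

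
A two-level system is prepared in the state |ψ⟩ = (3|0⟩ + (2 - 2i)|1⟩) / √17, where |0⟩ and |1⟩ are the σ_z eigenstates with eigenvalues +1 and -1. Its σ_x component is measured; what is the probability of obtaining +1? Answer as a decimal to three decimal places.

0.853

|+x⟩ = (|0⟩ + |1⟩)/√2, so ⟨+x|ψ⟩ = (5 - 2i) / (√2·√17).
P = |5 - 2i|² / 34 = 29/34.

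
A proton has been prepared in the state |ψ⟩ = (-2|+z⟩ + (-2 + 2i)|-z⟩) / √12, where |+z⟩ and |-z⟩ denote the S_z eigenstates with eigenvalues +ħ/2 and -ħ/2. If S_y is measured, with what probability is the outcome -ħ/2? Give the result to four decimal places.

|-y⟩ = (|+z⟩ - i|-z⟩)/√2, so ⟨-y|ψ⟩ = (-4 - 2i) / (√2·√12).
P = |-4 - 2i|² / 24 = 20/24.

0.8333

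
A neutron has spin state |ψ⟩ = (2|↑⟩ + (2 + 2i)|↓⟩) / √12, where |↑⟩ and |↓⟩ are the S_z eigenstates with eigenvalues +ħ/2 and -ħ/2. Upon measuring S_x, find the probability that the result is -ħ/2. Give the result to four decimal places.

0.1667

|-x⟩ = (|↑⟩ - |↓⟩)/√2, so ⟨-x|ψ⟩ = (-2i) / (√2·√12).
P = |-2i|² / 24 = 4/24.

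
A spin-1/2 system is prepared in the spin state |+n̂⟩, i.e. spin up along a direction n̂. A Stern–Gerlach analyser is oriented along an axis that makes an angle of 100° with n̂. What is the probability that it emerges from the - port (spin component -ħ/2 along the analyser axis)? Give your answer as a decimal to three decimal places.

0.587

For spin-½, the probability of finding spin-up along an axis at angle θ to the initial spin direction is cos²(θ/2); spin-down is sin²(θ/2).
θ = 100°, so P = sin²(50°) ≈ 0.587.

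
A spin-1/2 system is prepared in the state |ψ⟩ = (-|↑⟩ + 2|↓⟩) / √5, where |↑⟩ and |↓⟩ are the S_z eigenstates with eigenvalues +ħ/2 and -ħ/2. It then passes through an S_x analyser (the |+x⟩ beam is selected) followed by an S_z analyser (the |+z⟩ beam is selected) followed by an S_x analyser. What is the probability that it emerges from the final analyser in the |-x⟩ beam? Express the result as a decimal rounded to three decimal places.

0.025

First analyser (S_x): P(|+x⟩) = |⟨+x|ψ⟩|² = 1/10.
After stage 1 the state is |+x⟩; P(|+z⟩) = |⟨+z|+x⟩|² = 1/2.
After stage 2 the state is |+z⟩; P(|-x⟩) = |⟨-x|+z⟩|² = 1/2.
Joint probability = 1/10 × 1/2 × 1/2 = 0.025.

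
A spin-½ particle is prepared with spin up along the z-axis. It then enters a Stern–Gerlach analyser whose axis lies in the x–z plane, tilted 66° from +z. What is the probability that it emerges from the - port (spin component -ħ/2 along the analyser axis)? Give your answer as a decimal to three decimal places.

0.297

For spin-½, the probability of finding spin-up along an axis at angle θ to the initial spin direction is cos²(θ/2); spin-down is sin²(θ/2).
θ = 66°, so P = sin²(33°) ≈ 0.297.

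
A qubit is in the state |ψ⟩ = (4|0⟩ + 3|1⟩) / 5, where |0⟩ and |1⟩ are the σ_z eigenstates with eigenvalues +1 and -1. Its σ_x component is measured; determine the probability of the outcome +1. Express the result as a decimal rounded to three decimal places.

0.980

|+x⟩ = (|0⟩ + |1⟩)/√2, so ⟨+x|ψ⟩ = (7) / (√2·5).
P = |7|² / 50 = 49/50.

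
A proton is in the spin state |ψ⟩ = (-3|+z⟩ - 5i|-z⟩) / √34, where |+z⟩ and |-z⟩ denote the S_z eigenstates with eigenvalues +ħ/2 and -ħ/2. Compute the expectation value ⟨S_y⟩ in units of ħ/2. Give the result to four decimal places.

⟨σ_y⟩ = 2 Im(a* b)/(|a|²+|b|²) with a = -3, b = -5i.
a* b = 15i, so ⟨σ_y⟩ = 30/34.
⟨S_y⟩ = (ħ/2)·⟨σ_y⟩.

0.8824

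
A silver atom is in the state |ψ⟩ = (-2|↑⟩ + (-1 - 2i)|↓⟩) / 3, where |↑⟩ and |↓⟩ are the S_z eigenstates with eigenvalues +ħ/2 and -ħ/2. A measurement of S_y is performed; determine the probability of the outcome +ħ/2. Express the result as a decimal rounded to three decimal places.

|+y⟩ = (|↑⟩ + i|↓⟩)/√2, so ⟨+y|ψ⟩ = (-4 + i) / (√2·3).
P = |-4 + i|² / 18 = 17/18.

0.944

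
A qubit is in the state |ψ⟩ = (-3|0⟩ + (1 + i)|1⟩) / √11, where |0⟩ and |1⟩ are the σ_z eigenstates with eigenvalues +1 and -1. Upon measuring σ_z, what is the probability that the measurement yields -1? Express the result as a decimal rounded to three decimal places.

0.182

The -1 outcome corresponds to |1⟩. Its amplitude in |ψ⟩ is (1 + i)/√11.
P = |1 + i|² / 11 = 2/11.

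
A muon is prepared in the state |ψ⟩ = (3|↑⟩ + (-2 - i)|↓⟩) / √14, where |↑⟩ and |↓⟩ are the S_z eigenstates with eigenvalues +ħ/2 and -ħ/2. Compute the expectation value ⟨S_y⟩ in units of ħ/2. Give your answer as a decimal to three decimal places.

-0.429

⟨σ_y⟩ = 2 Im(a* b)/(|a|²+|b|²) with a = 3, b = (-2 - i).
a* b = (-6 - 3i), so ⟨σ_y⟩ = -6/14.
⟨S_y⟩ = (ħ/2)·⟨σ_y⟩.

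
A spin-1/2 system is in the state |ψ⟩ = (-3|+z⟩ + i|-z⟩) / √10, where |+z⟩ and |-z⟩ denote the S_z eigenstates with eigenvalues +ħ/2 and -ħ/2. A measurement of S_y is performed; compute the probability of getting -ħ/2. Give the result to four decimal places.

0.8000

|-y⟩ = (|+z⟩ - i|-z⟩)/√2, so ⟨-y|ψ⟩ = (-4) / (√2·√10).
P = |-4|² / 20 = 16/20.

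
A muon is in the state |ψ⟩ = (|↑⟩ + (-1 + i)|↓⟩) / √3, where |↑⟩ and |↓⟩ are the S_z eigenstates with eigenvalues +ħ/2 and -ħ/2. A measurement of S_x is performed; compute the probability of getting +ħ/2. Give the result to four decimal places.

|+x⟩ = (|↑⟩ + |↓⟩)/√2, so ⟨+x|ψ⟩ = (i) / (√2·√3).
P = |i|² / 6 = 1/6.

0.1667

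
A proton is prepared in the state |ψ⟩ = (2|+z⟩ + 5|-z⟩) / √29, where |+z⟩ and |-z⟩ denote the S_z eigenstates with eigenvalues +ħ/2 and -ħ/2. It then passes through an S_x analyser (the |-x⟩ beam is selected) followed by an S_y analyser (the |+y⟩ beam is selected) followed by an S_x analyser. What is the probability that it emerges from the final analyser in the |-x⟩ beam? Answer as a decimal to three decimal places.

0.039

First analyser (S_x): P(|-x⟩) = |⟨-x|ψ⟩|² = 9/58.
After stage 1 the state is |-x⟩; P(|+y⟩) = |⟨+y|-x⟩|² = 1/2.
After stage 2 the state is |+y⟩; P(|-x⟩) = |⟨-x|+y⟩|² = 1/2.
Joint probability = 9/58 × 1/2 × 1/2 = 0.039.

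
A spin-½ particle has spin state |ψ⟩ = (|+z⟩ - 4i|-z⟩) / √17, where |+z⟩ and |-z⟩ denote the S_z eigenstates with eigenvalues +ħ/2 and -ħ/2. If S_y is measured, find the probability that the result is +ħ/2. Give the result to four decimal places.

0.2647

|+y⟩ = (|+z⟩ + i|-z⟩)/√2, so ⟨+y|ψ⟩ = (-3) / (√2·√17).
P = |-3|² / 34 = 9/34.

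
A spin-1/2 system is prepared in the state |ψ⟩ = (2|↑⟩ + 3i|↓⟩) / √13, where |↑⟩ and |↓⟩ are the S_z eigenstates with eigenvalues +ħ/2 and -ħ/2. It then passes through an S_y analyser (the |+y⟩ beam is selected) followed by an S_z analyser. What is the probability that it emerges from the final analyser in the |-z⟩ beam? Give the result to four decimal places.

0.4808

First analyser (S_y): P(|+y⟩) = |⟨+y|ψ⟩|² = 25/26.
After stage 1 the state is |+y⟩; P(|-z⟩) = |⟨-z|+y⟩|² = 1/2.
Joint probability = 25/26 × 1/2 = 0.4808.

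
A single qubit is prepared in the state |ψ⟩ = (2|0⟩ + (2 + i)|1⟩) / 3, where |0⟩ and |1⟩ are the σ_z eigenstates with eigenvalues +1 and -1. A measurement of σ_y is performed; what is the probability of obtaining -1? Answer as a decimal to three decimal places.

|-y⟩ = (|0⟩ - i|1⟩)/√2, so ⟨-y|ψ⟩ = (1 + 2i) / (√2·3).
P = |1 + 2i|² / 18 = 5/18.

0.278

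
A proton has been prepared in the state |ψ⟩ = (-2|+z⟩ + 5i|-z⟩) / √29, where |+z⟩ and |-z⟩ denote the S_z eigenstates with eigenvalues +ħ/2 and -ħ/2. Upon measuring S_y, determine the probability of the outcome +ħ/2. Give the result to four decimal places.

|+y⟩ = (|+z⟩ + i|-z⟩)/√2, so ⟨+y|ψ⟩ = (3) / (√2·√29).
P = |3|² / 58 = 9/58.

0.1552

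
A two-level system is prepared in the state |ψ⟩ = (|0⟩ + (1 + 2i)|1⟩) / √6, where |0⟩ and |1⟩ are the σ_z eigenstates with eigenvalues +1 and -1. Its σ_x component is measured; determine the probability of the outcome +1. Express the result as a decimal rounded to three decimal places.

|+x⟩ = (|0⟩ + |1⟩)/√2, so ⟨+x|ψ⟩ = (2 + 2i) / (√2·√6).
P = |2 + 2i|² / 12 = 8/12.

0.667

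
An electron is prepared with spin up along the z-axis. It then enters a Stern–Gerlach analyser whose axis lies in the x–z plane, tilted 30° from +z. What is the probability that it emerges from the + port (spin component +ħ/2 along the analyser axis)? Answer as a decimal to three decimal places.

0.933

For spin-½, the probability of finding spin-up along an axis at angle θ to the initial spin direction is cos²(θ/2); spin-down is sin²(θ/2).
θ = 30°, so P = cos²(15°) ≈ 0.933.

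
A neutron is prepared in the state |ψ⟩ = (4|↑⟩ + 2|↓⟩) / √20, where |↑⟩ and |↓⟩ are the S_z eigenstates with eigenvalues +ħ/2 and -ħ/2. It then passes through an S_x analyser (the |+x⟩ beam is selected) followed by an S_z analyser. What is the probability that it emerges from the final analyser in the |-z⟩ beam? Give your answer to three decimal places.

0.450

First analyser (S_x): P(|+x⟩) = |⟨+x|ψ⟩|² = 36/40.
After stage 1 the state is |+x⟩; P(|-z⟩) = |⟨-z|+x⟩|² = 1/2.
Joint probability = 36/40 × 1/2 = 0.450.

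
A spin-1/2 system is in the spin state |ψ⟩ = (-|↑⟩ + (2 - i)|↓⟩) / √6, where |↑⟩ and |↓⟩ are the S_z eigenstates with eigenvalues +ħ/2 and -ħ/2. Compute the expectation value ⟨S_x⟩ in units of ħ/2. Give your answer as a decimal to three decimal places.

-0.667

⟨σ_x⟩ = 2 Re(a* b)/(|a|²+|b|²) with a = -1, b = (2 - i).
a* b = (-2 + i), so ⟨σ_x⟩ = -4/6.
⟨S_x⟩ = (ħ/2)·⟨σ_x⟩.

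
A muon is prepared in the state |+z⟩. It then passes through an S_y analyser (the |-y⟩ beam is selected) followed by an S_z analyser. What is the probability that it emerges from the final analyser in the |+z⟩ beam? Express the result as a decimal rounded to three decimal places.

First analyser (S_y): from |+z⟩, P(|-y⟩) = 1/2.
After stage 1 the state is |-y⟩; P(|+z⟩) = |⟨+z|-y⟩|² = 1/2.
Joint probability = 1/2 × 1/2 = 0.250.

0.250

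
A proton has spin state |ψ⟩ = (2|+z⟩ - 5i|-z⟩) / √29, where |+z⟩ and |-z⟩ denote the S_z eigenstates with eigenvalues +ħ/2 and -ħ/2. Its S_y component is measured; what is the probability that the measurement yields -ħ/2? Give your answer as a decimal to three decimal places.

0.845

|-y⟩ = (|+z⟩ - i|-z⟩)/√2, so ⟨-y|ψ⟩ = (7) / (√2·√29).
P = |7|² / 58 = 49/58.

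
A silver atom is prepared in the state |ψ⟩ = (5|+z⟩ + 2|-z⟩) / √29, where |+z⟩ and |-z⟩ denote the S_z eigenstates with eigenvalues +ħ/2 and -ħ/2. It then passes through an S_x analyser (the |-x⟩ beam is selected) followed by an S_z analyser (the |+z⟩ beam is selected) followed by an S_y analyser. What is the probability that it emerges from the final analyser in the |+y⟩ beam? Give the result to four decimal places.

0.0388

First analyser (S_x): P(|-x⟩) = |⟨-x|ψ⟩|² = 9/58.
After stage 1 the state is |-x⟩; P(|+z⟩) = |⟨+z|-x⟩|² = 1/2.
After stage 2 the state is |+z⟩; P(|+y⟩) = |⟨+y|+z⟩|² = 1/2.
Joint probability = 9/58 × 1/2 × 1/2 = 0.0388.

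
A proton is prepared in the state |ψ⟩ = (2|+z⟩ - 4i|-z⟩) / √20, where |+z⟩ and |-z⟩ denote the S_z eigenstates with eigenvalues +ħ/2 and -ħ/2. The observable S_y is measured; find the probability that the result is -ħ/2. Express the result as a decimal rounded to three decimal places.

|-y⟩ = (|+z⟩ - i|-z⟩)/√2, so ⟨-y|ψ⟩ = (6) / (√2·√20).
P = |6|² / 40 = 36/40.

0.900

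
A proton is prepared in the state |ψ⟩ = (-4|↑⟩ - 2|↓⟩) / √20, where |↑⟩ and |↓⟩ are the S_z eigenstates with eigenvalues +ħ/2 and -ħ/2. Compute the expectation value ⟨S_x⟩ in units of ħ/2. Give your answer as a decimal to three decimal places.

⟨σ_x⟩ = 2 Re(a* b)/(|a|²+|b|²) with a = -4, b = -2.
a* b = 8, so ⟨σ_x⟩ = 16/20.
⟨S_x⟩ = (ħ/2)·⟨σ_x⟩.

0.800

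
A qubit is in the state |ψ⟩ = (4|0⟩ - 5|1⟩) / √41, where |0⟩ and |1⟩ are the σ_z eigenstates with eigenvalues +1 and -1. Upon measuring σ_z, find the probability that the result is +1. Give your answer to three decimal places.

0.390

The +1 outcome corresponds to |0⟩. Its amplitude in |ψ⟩ is 4/√41.
P = |4|² / 41 = 16/41.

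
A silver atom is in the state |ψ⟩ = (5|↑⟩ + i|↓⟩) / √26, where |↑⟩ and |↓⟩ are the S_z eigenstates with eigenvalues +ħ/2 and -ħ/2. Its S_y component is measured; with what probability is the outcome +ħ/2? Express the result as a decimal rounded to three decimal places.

0.692

|+y⟩ = (|↑⟩ + i|↓⟩)/√2, so ⟨+y|ψ⟩ = (6) / (√2·√26).
P = |6|² / 52 = 36/52.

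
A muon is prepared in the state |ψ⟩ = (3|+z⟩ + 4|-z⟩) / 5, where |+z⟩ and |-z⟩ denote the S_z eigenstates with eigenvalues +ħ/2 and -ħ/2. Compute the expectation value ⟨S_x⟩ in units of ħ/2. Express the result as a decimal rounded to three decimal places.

⟨σ_x⟩ = 2 Re(a* b)/(|a|²+|b|²) with a = 3, b = 4.
a* b = 12, so ⟨σ_x⟩ = 24/25.
⟨S_x⟩ = (ħ/2)·⟨σ_x⟩.

0.960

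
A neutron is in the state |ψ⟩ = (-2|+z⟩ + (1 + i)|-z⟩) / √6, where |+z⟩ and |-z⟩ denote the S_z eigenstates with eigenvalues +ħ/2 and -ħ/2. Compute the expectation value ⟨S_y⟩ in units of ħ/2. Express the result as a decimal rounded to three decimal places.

-0.667

⟨σ_y⟩ = 2 Im(a* b)/(|a|²+|b|²) with a = -2, b = (1 + i).
a* b = (-2 - 2i), so ⟨σ_y⟩ = -4/6.
⟨S_y⟩ = (ħ/2)·⟨σ_y⟩.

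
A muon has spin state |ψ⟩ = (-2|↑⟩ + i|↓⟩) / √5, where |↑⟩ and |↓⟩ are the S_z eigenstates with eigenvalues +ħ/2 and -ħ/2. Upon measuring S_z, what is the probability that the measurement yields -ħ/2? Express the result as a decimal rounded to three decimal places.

0.200

The -ħ/2 outcome corresponds to |↓⟩. Its amplitude in |ψ⟩ is i/√5.
P = |i|² / 5 = 1/5.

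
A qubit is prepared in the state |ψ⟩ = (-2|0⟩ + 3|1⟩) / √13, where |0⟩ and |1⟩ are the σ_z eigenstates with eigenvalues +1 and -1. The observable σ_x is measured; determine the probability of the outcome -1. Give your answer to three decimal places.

|-x⟩ = (|0⟩ - |1⟩)/√2, so ⟨-x|ψ⟩ = (-5) / (√2·√13).
P = |-5|² / 26 = 25/26.

0.962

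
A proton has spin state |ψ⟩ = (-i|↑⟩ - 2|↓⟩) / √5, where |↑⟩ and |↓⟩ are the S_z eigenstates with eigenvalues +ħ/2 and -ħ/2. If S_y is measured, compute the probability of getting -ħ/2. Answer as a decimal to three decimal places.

0.900

|-y⟩ = (|↑⟩ - i|↓⟩)/√2, so ⟨-y|ψ⟩ = (-3i) / (√2·√5).
P = |-3i|² / 10 = 9/10.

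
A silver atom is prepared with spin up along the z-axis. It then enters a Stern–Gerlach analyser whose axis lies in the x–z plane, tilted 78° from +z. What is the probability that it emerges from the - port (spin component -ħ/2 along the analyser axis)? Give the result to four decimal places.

0.3960

For spin-½, the probability of finding spin-up along an axis at angle θ to the initial spin direction is cos²(θ/2); spin-down is sin²(θ/2).
θ = 78°, so P = sin²(39°) ≈ 0.3960.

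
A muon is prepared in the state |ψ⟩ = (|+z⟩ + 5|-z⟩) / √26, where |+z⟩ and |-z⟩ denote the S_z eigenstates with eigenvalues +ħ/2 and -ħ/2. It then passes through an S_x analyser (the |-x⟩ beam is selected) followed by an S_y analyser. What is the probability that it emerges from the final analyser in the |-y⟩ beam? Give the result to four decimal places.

0.1538

First analyser (S_x): P(|-x⟩) = |⟨-x|ψ⟩|² = 16/52.
After stage 1 the state is |-x⟩; P(|-y⟩) = |⟨-y|-x⟩|² = 1/2.
Joint probability = 16/52 × 1/2 = 0.1538.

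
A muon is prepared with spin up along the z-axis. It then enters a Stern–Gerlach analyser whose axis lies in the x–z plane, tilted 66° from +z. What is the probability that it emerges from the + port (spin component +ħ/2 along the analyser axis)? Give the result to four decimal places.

0.7034

For spin-½, the probability of finding spin-up along an axis at angle θ to the initial spin direction is cos²(θ/2); spin-down is sin²(θ/2).
θ = 66°, so P = cos²(33°) ≈ 0.7034.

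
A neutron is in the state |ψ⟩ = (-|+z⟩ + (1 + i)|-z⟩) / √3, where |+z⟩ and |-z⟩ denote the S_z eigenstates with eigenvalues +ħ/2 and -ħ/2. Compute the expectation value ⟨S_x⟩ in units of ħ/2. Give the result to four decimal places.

⟨σ_x⟩ = 2 Re(a* b)/(|a|²+|b|²) with a = -1, b = (1 + i).
a* b = (-1 - i), so ⟨σ_x⟩ = -2/3.
⟨S_x⟩ = (ħ/2)·⟨σ_x⟩.

-0.6667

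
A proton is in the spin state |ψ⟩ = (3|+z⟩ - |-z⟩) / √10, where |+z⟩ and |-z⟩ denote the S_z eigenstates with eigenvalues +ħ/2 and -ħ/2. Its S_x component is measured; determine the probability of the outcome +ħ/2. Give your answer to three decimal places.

0.200

|+x⟩ = (|+z⟩ + |-z⟩)/√2, so ⟨+x|ψ⟩ = (2) / (√2·√10).
P = |2|² / 20 = 4/20.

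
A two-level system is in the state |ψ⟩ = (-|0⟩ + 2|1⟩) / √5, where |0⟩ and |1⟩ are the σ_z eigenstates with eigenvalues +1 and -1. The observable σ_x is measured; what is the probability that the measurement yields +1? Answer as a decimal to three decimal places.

|+x⟩ = (|0⟩ + |1⟩)/√2, so ⟨+x|ψ⟩ = (1) / (√2·√5).
P = |1|² / 10 = 1/10.

0.100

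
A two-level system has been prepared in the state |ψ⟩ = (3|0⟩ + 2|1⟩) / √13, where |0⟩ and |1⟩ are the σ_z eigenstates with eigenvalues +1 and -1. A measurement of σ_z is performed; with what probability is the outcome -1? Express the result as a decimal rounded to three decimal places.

0.308

The -1 outcome corresponds to |1⟩. Its amplitude in |ψ⟩ is 2/√13.
P = |2|² / 13 = 4/13.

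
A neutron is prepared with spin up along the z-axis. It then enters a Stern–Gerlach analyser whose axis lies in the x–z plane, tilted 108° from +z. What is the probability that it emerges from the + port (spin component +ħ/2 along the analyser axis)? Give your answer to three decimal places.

0.345

For spin-½, the probability of finding spin-up along an axis at angle θ to the initial spin direction is cos²(θ/2); spin-down is sin²(θ/2).
θ = 108°, so P = cos²(54°) ≈ 0.345.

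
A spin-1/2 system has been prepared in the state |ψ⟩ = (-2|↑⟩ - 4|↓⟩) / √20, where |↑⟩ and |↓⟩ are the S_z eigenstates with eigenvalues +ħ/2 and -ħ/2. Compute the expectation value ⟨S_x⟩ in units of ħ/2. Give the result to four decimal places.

⟨σ_x⟩ = 2 Re(a* b)/(|a|²+|b|²) with a = -2, b = -4.
a* b = 8, so ⟨σ_x⟩ = 16/20.
⟨S_x⟩ = (ħ/2)·⟨σ_x⟩.

0.8000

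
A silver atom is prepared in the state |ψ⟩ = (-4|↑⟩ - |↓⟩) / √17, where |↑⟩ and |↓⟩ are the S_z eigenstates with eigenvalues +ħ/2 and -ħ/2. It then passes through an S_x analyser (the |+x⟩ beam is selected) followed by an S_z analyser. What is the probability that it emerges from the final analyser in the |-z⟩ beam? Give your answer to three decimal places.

First analyser (S_x): P(|+x⟩) = |⟨+x|ψ⟩|² = 25/34.
After stage 1 the state is |+x⟩; P(|-z⟩) = |⟨-z|+x⟩|² = 1/2.
Joint probability = 25/34 × 1/2 = 0.368.

0.368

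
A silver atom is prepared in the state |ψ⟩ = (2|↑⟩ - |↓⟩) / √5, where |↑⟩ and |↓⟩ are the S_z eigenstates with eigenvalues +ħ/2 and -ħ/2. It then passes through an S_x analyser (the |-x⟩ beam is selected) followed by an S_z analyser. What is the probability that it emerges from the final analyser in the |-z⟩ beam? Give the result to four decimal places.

0.4500

First analyser (S_x): P(|-x⟩) = |⟨-x|ψ⟩|² = 9/10.
After stage 1 the state is |-x⟩; P(|-z⟩) = |⟨-z|-x⟩|² = 1/2.
Joint probability = 9/10 × 1/2 = 0.4500.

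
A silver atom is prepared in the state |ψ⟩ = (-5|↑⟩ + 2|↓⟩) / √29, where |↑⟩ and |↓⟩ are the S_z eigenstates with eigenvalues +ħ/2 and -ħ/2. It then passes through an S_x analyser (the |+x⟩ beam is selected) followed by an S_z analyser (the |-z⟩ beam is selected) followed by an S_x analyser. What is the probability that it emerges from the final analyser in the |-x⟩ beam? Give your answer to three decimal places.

First analyser (S_x): P(|+x⟩) = |⟨+x|ψ⟩|² = 9/58.
After stage 1 the state is |+x⟩; P(|-z⟩) = |⟨-z|+x⟩|² = 1/2.
After stage 2 the state is |-z⟩; P(|-x⟩) = |⟨-x|-z⟩|² = 1/2.
Joint probability = 9/58 × 1/2 × 1/2 = 0.039.

0.039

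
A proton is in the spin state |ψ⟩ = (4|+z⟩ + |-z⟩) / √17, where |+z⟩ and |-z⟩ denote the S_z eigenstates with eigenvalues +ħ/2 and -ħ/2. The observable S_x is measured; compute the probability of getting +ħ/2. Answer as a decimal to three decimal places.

|+x⟩ = (|+z⟩ + |-z⟩)/√2, so ⟨+x|ψ⟩ = (5) / (√2·√17).
P = |5|² / 34 = 25/34.

0.735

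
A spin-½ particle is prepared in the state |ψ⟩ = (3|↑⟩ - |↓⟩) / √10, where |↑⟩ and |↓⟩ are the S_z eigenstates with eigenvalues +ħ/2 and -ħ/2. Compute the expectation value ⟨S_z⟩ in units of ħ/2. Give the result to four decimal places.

⟨σ_z⟩ = |a|² - |b|² divided by |a|²+|b|², with a, b the |↑⟩, |↓⟩ amplitudes.
= (9 - 1)/10 = 8/10.
⟨S_z⟩ = (ħ/2)·⟨σ_z⟩.

0.8000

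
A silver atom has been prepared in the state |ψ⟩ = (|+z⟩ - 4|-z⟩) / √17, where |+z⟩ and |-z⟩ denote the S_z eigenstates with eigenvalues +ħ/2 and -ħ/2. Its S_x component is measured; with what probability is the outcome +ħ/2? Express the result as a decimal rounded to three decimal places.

0.265

|+x⟩ = (|+z⟩ + |-z⟩)/√2, so ⟨+x|ψ⟩ = (-3) / (√2·√17).
P = |-3|² / 34 = 9/34.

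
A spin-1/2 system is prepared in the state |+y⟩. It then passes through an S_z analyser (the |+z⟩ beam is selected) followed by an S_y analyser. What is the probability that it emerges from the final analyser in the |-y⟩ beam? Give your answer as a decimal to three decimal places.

0.250

First analyser (S_z): from |+y⟩, P(|+z⟩) = 1/2.
After stage 1 the state is |+z⟩; P(|-y⟩) = |⟨-y|+z⟩|² = 1/2.
Joint probability = 1/2 × 1/2 = 0.250.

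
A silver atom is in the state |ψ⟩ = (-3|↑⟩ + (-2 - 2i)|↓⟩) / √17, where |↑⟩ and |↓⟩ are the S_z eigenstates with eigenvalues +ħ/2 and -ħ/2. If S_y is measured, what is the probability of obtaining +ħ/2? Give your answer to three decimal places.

|+y⟩ = (|↑⟩ + i|↓⟩)/√2, so ⟨+y|ψ⟩ = (-5 + 2i) / (√2·√17).
P = |-5 + 2i|² / 34 = 29/34.

0.853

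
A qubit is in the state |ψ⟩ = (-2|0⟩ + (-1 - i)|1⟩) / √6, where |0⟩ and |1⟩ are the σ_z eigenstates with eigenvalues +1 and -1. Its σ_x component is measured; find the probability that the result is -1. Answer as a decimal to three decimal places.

|-x⟩ = (|0⟩ - |1⟩)/√2, so ⟨-x|ψ⟩ = (-1 + i) / (√2·√6).
P = |-1 + i|² / 12 = 2/12.

0.167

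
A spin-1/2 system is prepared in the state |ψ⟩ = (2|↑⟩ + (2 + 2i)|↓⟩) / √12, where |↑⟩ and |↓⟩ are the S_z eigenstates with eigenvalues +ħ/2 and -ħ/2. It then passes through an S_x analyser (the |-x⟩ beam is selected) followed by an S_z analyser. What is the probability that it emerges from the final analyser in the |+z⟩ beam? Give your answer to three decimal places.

0.083

First analyser (S_x): P(|-x⟩) = |⟨-x|ψ⟩|² = 4/24.
After stage 1 the state is |-x⟩; P(|+z⟩) = |⟨+z|-x⟩|² = 1/2.
Joint probability = 4/24 × 1/2 = 0.083.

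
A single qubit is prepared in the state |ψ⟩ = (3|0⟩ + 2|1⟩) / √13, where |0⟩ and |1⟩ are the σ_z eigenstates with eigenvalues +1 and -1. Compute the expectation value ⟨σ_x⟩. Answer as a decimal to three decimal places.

⟨σ_x⟩ = 2 Re(a* b)/(|a|²+|b|²) with a = 3, b = 2.
a* b = 6, so ⟨σ_x⟩ = 12/13.

0.923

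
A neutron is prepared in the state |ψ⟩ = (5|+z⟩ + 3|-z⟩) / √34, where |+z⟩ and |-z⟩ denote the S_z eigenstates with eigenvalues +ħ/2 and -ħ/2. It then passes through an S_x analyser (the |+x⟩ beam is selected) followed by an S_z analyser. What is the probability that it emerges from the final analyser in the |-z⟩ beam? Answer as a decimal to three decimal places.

0.471

First analyser (S_x): P(|+x⟩) = |⟨+x|ψ⟩|² = 64/68.
After stage 1 the state is |+x⟩; P(|-z⟩) = |⟨-z|+x⟩|² = 1/2.
Joint probability = 64/68 × 1/2 = 0.471.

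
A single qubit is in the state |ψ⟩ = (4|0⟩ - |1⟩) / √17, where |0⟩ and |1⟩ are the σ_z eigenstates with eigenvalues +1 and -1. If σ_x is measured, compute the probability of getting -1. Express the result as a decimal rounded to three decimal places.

|-x⟩ = (|0⟩ - |1⟩)/√2, so ⟨-x|ψ⟩ = (5) / (√2·√17).
P = |5|² / 34 = 25/34.

0.735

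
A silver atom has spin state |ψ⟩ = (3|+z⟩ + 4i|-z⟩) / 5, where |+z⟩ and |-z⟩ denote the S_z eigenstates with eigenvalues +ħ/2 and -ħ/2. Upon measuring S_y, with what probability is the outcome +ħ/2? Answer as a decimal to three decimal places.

0.980

|+y⟩ = (|+z⟩ + i|-z⟩)/√2, so ⟨+y|ψ⟩ = (7) / (√2·5).
P = |7|² / 50 = 49/50.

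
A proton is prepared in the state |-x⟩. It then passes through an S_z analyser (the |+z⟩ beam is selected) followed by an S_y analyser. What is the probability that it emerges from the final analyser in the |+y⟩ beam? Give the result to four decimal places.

First analyser (S_z): from |-x⟩, P(|+z⟩) = 1/2.
After stage 1 the state is |+z⟩; P(|+y⟩) = |⟨+y|+z⟩|² = 1/2.
Joint probability = 1/2 × 1/2 = 0.2500.

0.2500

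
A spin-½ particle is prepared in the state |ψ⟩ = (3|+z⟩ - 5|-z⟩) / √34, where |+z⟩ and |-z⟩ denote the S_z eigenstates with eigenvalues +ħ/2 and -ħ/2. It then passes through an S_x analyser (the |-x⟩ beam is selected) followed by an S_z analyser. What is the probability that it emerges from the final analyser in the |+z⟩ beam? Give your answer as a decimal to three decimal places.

0.471

First analyser (S_x): P(|-x⟩) = |⟨-x|ψ⟩|² = 64/68.
After stage 1 the state is |-x⟩; P(|+z⟩) = |⟨+z|-x⟩|² = 1/2.
Joint probability = 64/68 × 1/2 = 0.471.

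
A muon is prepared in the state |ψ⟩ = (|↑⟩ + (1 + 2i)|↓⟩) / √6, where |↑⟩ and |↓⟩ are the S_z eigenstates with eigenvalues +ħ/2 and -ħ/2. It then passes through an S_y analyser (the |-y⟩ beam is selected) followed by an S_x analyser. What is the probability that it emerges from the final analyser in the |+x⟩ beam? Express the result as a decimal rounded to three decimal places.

0.083

First analyser (S_y): P(|-y⟩) = |⟨-y|ψ⟩|² = 2/12.
After stage 1 the state is |-y⟩; P(|+x⟩) = |⟨+x|-y⟩|² = 1/2.
Joint probability = 2/12 × 1/2 = 0.083.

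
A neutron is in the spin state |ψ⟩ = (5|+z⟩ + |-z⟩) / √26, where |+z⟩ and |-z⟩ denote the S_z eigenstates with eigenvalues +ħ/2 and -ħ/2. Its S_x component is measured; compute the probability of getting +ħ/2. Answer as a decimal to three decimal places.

0.692

|+x⟩ = (|+z⟩ + |-z⟩)/√2, so ⟨+x|ψ⟩ = (6) / (√2·√26).
P = |6|² / 52 = 36/52.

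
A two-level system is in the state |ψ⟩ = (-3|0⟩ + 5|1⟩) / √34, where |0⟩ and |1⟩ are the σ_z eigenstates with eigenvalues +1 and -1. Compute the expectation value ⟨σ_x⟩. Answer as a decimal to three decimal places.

⟨σ_x⟩ = 2 Re(a* b)/(|a|²+|b|²) with a = -3, b = 5.
a* b = -15, so ⟨σ_x⟩ = -30/34.

-0.882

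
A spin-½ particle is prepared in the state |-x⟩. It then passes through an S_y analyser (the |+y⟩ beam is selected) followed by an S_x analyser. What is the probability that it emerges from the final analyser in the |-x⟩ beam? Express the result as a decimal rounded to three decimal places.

First analyser (S_y): from |-x⟩, P(|+y⟩) = 1/2.
After stage 1 the state is |+y⟩; P(|-x⟩) = |⟨-x|+y⟩|² = 1/2.
Joint probability = 1/2 × 1/2 = 0.250.

0.250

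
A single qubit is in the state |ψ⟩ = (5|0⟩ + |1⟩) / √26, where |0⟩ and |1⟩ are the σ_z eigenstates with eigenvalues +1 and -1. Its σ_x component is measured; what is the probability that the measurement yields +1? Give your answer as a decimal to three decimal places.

0.692

|+x⟩ = (|0⟩ + |1⟩)/√2, so ⟨+x|ψ⟩ = (6) / (√2·√26).
P = |6|² / 52 = 36/52.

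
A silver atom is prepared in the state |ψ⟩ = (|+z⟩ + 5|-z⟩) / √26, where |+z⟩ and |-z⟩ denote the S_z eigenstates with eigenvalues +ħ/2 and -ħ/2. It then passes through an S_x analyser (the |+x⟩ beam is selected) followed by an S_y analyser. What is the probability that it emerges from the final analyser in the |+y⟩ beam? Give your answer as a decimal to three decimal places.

First analyser (S_x): P(|+x⟩) = |⟨+x|ψ⟩|² = 36/52.
After stage 1 the state is |+x⟩; P(|+y⟩) = |⟨+y|+x⟩|² = 1/2.
Joint probability = 36/52 × 1/2 = 0.346.

0.346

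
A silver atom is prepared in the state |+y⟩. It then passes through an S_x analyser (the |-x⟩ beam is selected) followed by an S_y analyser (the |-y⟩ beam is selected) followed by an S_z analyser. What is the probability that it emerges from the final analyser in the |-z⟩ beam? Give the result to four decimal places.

0.1250

First analyser (S_x): from |+y⟩, P(|-x⟩) = 1/2.
After stage 1 the state is |-x⟩; P(|-y⟩) = |⟨-y|-x⟩|² = 1/2.
After stage 2 the state is |-y⟩; P(|-z⟩) = |⟨-z|-y⟩|² = 1/2.
Joint probability = 1/2 × 1/2 × 1/2 = 0.1250.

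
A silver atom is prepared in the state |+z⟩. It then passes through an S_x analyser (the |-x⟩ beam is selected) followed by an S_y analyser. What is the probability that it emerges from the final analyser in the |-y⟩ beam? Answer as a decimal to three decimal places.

0.250

First analyser (S_x): from |+z⟩, P(|-x⟩) = 1/2.
After stage 1 the state is |-x⟩; P(|-y⟩) = |⟨-y|-x⟩|² = 1/2.
Joint probability = 1/2 × 1/2 = 0.250.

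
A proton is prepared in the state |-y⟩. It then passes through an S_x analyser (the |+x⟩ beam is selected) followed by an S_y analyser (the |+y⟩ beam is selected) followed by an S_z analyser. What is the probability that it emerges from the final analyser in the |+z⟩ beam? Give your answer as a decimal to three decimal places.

0.125

First analyser (S_x): from |-y⟩, P(|+x⟩) = 1/2.
After stage 1 the state is |+x⟩; P(|+y⟩) = |⟨+y|+x⟩|² = 1/2.
After stage 2 the state is |+y⟩; P(|+z⟩) = |⟨+z|+y⟩|² = 1/2.
Joint probability = 1/2 × 1/2 × 1/2 = 0.125.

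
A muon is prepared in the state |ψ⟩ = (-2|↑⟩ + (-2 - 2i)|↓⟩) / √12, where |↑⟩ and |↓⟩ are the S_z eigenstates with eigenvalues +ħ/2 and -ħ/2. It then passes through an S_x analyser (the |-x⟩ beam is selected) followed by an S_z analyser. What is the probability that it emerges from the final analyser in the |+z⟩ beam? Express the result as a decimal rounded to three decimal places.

0.083

First analyser (S_x): P(|-x⟩) = |⟨-x|ψ⟩|² = 4/24.
After stage 1 the state is |-x⟩; P(|+z⟩) = |⟨+z|-x⟩|² = 1/2.
Joint probability = 4/24 × 1/2 = 0.083.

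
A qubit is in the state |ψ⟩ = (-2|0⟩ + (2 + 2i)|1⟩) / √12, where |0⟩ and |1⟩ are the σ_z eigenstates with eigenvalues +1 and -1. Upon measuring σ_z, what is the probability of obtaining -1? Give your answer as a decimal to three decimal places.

The -1 outcome corresponds to |1⟩. Its amplitude in |ψ⟩ is (2 + 2i)/√12.
P = |2 + 2i|² / 12 = 8/12.

0.667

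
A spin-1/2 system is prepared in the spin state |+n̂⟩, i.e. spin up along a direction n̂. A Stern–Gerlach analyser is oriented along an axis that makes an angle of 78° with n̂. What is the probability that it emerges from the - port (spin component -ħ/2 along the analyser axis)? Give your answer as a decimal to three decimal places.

0.396

For spin-½, the probability of finding spin-up along an axis at angle θ to the initial spin direction is cos²(θ/2); spin-down is sin²(θ/2).
θ = 78°, so P = sin²(39°) ≈ 0.396.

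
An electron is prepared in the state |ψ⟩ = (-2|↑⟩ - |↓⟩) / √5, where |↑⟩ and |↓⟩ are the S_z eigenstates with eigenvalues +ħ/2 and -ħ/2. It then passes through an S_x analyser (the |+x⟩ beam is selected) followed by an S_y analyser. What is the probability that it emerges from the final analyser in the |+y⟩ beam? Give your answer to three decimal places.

First analyser (S_x): P(|+x⟩) = |⟨+x|ψ⟩|² = 9/10.
After stage 1 the state is |+x⟩; P(|+y⟩) = |⟨+y|+x⟩|² = 1/2.
Joint probability = 9/10 × 1/2 = 0.450.

0.450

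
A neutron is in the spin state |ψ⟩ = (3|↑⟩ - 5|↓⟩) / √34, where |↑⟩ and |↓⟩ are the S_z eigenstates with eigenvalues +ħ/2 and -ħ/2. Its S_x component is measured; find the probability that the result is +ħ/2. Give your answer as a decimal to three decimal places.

|+x⟩ = (|↑⟩ + |↓⟩)/√2, so ⟨+x|ψ⟩ = (-2) / (√2·√34).
P = |-2|² / 68 = 4/68.

0.059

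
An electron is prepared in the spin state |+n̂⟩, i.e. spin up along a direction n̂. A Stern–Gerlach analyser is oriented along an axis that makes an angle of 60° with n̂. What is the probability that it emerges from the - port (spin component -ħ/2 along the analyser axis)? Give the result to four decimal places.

0.2500

For spin-½, the probability of finding spin-up along an axis at angle θ to the initial spin direction is cos²(θ/2); spin-down is sin²(θ/2).
θ = 60°, so P = sin²(30°) ≈ 0.2500.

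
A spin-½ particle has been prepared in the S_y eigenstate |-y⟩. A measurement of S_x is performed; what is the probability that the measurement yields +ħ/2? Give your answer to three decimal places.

0.500

In the S_z basis, |-y⟩ = (|↑⟩ - i|↓⟩)/√2 and |+x⟩ = (|↑⟩ + |↓⟩)/√2.
|⟨+x|-y⟩|² = 1/2.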